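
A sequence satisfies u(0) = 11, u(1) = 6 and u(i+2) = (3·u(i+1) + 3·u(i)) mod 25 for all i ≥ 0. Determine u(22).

Listing terms: u(0) = 11, u(1) = 6, u(2) = 1, u(3) = 21, u(4) = 16, u(5) = 11, u(6) = 6.
The sequence repeats with period 5.
(22 - 0) mod 5 = 2, so u(22) = u(2) = 1.

1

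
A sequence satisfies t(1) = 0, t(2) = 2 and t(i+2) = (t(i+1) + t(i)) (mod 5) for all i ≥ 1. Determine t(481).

0

Computing terms: t(1) = 0; t(2) = 2; t(3) = 2; t(4) = 4; t(5) = 1; t(6) = 0; t(7) = 1; t(8) = 1; t(9) = 2; t(10) = 3; t(11) = 0; t(12) = 3; t(13) = 3; t(14) = 1; t(15) = 4; t(16) = 0; t(17) = 4; t(18) = 4; t(19) = 3; t(20) = 2; t(21) = 0; t(22) = 2.
Since (t(21), t(22)) = (t(1), t(2)) = (0, 2) (two consecutive terms determine the rest), the sequence is periodic with period 20.
So t(481) = t(1 + ((481-1) mod 20)) = t(1) = 0.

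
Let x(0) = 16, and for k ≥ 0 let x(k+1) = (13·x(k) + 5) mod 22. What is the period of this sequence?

We have x(0) = 16; x(1) = 15; x(2) = 2; x(3) = 9; x(4) = 12; x(5) = 7; x(6) = 8; x(7) = 21; x(8) = 14; x(9) = 11; x(10) = 16.
Since x(10) = x(0) = 16, the sequence is periodic with period 10.

10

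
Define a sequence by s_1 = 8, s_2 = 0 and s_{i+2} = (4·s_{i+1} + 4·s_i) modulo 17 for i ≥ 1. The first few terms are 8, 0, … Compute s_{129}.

We have s_1 = 8; s_2 = 0; s_3 = 15; s_4 = 9; s_5 = 11; s_6 = 12; s_7 = 7; s_8 = 8; s_9 = 9; s_{10} = 0; s_{11} = 2; s_{12} = 8; s_{13} = 6; s_{14} = 5; s_{15} = 10; s_{16} = 9; s_{17} = 8; s_{18} = 0.
The sequence repeats with period 16.
So s_{129} = s_{1 + ((129-1) mod 16)} = s_1 = 8.

8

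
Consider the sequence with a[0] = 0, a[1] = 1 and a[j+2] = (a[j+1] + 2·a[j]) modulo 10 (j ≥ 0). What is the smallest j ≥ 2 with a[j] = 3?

a[0] = 0, a[1] = 1, a[2] = 1, a[3] = 3, a[4] = 5, a[5] = 1, a[6] = 1.
Since (a[5], a[6]) = (a[1], a[2]) = (1, 1) (two consecutive terms determine the rest), the sequence is eventually periodic: after a pre-period of length 1 it cycles with period 4.
The value 3 first appears (with j ≥ 2) at a[3].

3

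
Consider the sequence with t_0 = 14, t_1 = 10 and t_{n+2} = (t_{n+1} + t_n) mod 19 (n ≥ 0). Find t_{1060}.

We have t_0 = 14; t_1 = 10; t_2 = 5; t_3 = 15; t_4 = 1; t_5 = 16; t_6 = 17; t_7 = 14; t_8 = 12; t_9 = 7; t_{10} = 0; t_{11} = 7; t_{12} = 7; t_{13} = 14; t_{14} = 2; t_{15} = 16; t_{16} = 18; t_{17} = 15; t_{18} = 14; t_{19} = 10.
The sequence repeats with period 18.
(1060 - 0) mod 18 = 16, so t_{1060} = t_{16} = 18.

18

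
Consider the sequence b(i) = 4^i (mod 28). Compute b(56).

Computing terms: b(0) = 1, b(1) = 4, b(2) = 16, b(3) = 8, b(4) = 4.
Since b(4) = b(1) = 4, the sequence is eventually periodic: after a pre-period of length 1 it cycles with period 3.
For i ≥ 1, b(i) depends only on (i - 1) mod 3. (56 - 1) mod 3 = 1, so b(56) = b(2) = 16.

16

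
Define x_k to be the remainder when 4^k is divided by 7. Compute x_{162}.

1

Listing terms: x_1 = 4,  x_2 = 2,  x_3 = 1,  x_4 = 4.
Since x_4 = x_1 = 4, the sequence is periodic with period 3.
So x_{162} = x_{1 + ((162-1) mod 3)} = x_3 = 1.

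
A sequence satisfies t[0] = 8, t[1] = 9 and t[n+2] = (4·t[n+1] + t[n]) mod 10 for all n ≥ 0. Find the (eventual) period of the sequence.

Listing terms: t[0] = 8,  t[1] = 9,  t[2] = 4,  t[3] = 5,  t[4] = 4,  t[5] = 1,  t[6] = 8,  t[7] = 3,  t[8] = 0,  t[9] = 3,  t[10] = 2,  t[11] = 1,  t[12] = 6,  t[13] = 5,  t[14] = 6,  t[15] = 9,  t[16] = 2,  t[17] = 7,  t[18] = 0,  t[19] = 7,  t[20] = 8,  t[21] = 9.
The sequence repeats with period 20.

20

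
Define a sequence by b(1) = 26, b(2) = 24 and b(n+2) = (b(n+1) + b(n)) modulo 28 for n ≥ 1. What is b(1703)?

Computing terms: b(1) = 26, b(2) = 24, b(3) = 22, b(4) = 18, b(5) = 12, b(6) = 2, b(7) = 14, b(8) = 16, b(9) = 2, b(10) = 18, b(11) = 20, b(12) = 10, b(13) = 2, b(14) = 12, b(15) = 14, b(16) = 26, b(17) = 12, b(18) = 10, b(19) = 22, b(20) = 4, b(21) = 26, b(22) = 2, b(23) = 0, b(24) = 2, b(25) = 2, b(26) = 4, b(27) = 6, b(28) = 10, b(29) = 16, b(30) = 26, b(31) = 14, b(32) = 12, b(33) = 26, b(34) = 10, b(35) = 8, b(36) = 18, b(37) = 26, b(38) = 16, b(39) = 14, b(40) = 2, b(41) = 16, b(42) = 18, b(43) = 6, b(44) = 24, b(45) = 2, b(46) = 26, b(47) = 0, b(48) = 26, b(49) = 26, b(50) = 24.
The sequence repeats with period 48.
(1703 - 1) mod 48 = 22, so b(1703) = b(23) = 0.

0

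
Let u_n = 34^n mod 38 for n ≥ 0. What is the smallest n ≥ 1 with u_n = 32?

Computing terms: u_0 = 1; u_1 = 34; u_2 = 16; u_3 = 12; u_4 = 28; u_5 = 2; u_6 = 30; u_7 = 32; u_8 = 24; u_9 = 18; u_{10} = 4; u_{11} = 22; u_{12} = 26; u_{13} = 10; u_{14} = 36; u_{15} = 8; u_{16} = 6; u_{17} = 14; u_{18} = 20; u_{19} = 34.
Since u_{19} = u_1 = 34, the sequence is eventually periodic: after a pre-period of length 1 it cycles with period 18.
The value 32 first appears (with n ≥ 1) at u_7.

7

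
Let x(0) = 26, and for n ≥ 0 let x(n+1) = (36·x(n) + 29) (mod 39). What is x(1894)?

x(0) = 26,  x(1) = 29,  x(2) = 20,  x(3) = 8,  x(4) = 5,  x(5) = 14,  x(6) = 26.
The sequence repeats with period 6.
(1894 - 0) mod 6 = 4, so x(1894) = x(4) = 5.

5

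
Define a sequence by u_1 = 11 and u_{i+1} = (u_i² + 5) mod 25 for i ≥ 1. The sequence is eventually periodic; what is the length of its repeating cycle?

u_1 = 11,  u_2 = 1,  u_3 = 6,  u_4 = 16,  u_5 = 11.
Since u_5 = u_1 = 11, the sequence is periodic with period 4.

4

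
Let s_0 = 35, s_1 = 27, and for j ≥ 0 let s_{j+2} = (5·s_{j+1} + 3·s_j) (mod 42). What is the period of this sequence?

Listing terms: s_0 = 35; s_1 = 27; s_2 = 30; s_3 = 21; s_4 = 27; s_5 = 30.
Since (s_4, s_5) = (s_1, s_2) = (27, 30) (two consecutive terms determine the rest), the sequence is eventually periodic: after a pre-period of length 1 it cycles with period 3.

3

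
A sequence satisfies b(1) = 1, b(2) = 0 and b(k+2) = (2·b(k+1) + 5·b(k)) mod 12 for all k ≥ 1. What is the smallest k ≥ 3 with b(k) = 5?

b(1) = 1; b(2) = 0; b(3) = 5; b(4) = 10; b(5) = 9; b(6) = 8; b(7) = 1; b(8) = 6; b(9) = 5; b(10) = 4; b(11) = 9; b(12) = 2; b(13) = 1; b(14) = 0.
Since (b(13), b(14)) = (b(1), b(2)) = (1, 0) (two consecutive terms determine the rest), the sequence is periodic with period 12.
The value 5 first appears (with k ≥ 3) at b(3).

3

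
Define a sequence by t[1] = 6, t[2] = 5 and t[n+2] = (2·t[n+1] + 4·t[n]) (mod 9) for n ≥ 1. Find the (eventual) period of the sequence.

t[1] = 6, t[2] = 5, t[3] = 7, t[4] = 7, t[5] = 6, t[6] = 4, t[7] = 5, t[8] = 8, t[9] = 0, t[10] = 5, t[11] = 1, t[12] = 4, t[13] = 3, t[14] = 4, t[15] = 2, t[16] = 2, t[17] = 3, t[18] = 5, t[19] = 4, t[20] = 1, t[21] = 0, t[22] = 4, t[23] = 8, t[24] = 5, t[25] = 6, t[26] = 5.
The sequence repeats with period 24.

24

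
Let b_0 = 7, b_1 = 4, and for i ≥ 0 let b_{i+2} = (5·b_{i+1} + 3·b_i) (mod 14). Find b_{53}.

Computing terms: b_0 = 7,  b_1 = 4,  b_2 = 13,  b_3 = 7,  b_4 = 4.
Since (b_3, b_4) = (b_0, b_1) = (7, 4) (two consecutive terms determine the rest), the sequence is periodic with period 3.
(53 - 0) mod 3 = 2, so b_{53} = b_2 = 13.

13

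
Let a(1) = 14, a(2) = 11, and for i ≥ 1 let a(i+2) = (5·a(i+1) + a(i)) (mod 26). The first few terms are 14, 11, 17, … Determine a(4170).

7

Listing terms: a(1) = 14, a(2) = 11, a(3) = 17, a(4) = 18, a(5) = 3, a(6) = 7, a(7) = 12, a(8) = 15, a(9) = 9, a(10) = 8, a(11) = 23, a(12) = 19, a(13) = 14, a(14) = 11.
The sequence repeats with period 12.
(4170 - 1) mod 12 = 5, so a(4170) = a(6) = 7.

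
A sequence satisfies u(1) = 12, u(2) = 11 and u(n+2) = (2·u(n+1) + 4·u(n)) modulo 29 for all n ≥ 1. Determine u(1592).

11

We have u(1) = 12; u(2) = 11; u(3) = 12; u(4) = 10; u(5) = 10; u(6) = 2; u(7) = 15; u(8) = 9; u(9) = 20; u(10) = 18; u(11) = 0; u(12) = 14; u(13) = 28; u(14) = 25; u(15) = 17; u(16) = 18; u(17) = 17; u(18) = 19; u(19) = 19; u(20) = 27; u(21) = 14; u(22) = 20; u(23) = 9; u(24) = 11; u(25) = 0; u(26) = 15; u(27) = 1; u(28) = 4; u(29) = 12; u(30) = 11.
Since (u(29), u(30)) = (u(1), u(2)) = (12, 11) (two consecutive terms determine the rest), the sequence is periodic with period 28.
So u(1592) = u(1 + ((1592-1) mod 28)) = u(24) = 11.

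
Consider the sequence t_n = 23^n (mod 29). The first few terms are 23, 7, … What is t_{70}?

t_1 = 23,  t_2 = 7,  t_3 = 16,  t_4 = 20,  t_5 = 25,  t_6 = 24,  t_7 = 1,  t_8 = 23.
Since t_8 = t_1 = 23, the sequence is periodic with period 7.
(70 - 1) mod 7 = 6, so t_{70} = t_7 = 1.

1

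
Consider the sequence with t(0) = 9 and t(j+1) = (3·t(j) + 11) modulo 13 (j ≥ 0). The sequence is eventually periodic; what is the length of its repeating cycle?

3

t(0) = 9, t(1) = 12, t(2) = 8, t(3) = 9.
Since t(3) = t(0) = 9, the sequence is periodic with period 3.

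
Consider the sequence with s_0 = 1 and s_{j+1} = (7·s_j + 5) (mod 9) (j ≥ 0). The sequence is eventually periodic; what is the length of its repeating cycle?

Listing terms: s_0 = 1, s_1 = 3, s_2 = 8, s_3 = 7, s_4 = 0, s_5 = 5, s_6 = 4, s_7 = 6, s_8 = 2, s_9 = 1.
Since s_9 = s_0 = 1, the sequence is periodic with period 9.

9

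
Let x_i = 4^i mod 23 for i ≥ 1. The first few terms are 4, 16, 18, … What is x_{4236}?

4

Computing terms: x_1 = 4,  x_2 = 16,  x_3 = 18,  x_4 = 3,  x_5 = 12,  x_6 = 2,  x_7 = 8,  x_8 = 9,  x_9 = 13,  x_{10} = 6,  x_{11} = 1,  x_{12} = 4.
Since x_{12} = x_1 = 4, the sequence is periodic with period 11.
So x_{4236} = x_{1 + ((4236-1) mod 11)} = x_1 = 4.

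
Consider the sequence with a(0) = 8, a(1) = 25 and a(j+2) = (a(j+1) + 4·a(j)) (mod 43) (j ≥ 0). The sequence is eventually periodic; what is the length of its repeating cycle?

42

Listing terms: a(0) = 8,  a(1) = 25,  a(2) = 14,  a(3) = 28,  a(4) = 41,  a(5) = 24,  a(6) = 16,  a(7) = 26,  a(8) = 4,  a(9) = 22,  a(10) = 38,  a(11) = 40,  a(12) = 20,  a(13) = 8,  a(14) = 2,  a(15) = 34,  a(16) = 42,  a(17) = 6,  a(18) = 2,  a(19) = 26,  a(20) = 34,  a(21) = 9,  a(22) = 16,  a(23) = 9,  a(24) = 30,  a(25) = 23,  a(26) = 14,  a(27) = 20,  a(28) = 33,  a(29) = 27,  a(30) = 30,  a(31) = 9,  a(32) = 0,  a(33) = 36,  a(34) = 36,  a(35) = 8,  a(36) = 23,  a(37) = 12,  a(38) = 18,  a(39) = 23,  a(40) = 9,  a(41) = 15,  a(42) = 8,  a(43) = 25.
Since (a(42), a(43)) = (a(0), a(1)) = (8, 25) (two consecutive terms determine the rest), the sequence is periodic with period 42.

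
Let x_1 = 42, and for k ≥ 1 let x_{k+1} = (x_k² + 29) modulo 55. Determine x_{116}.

8

x_1 = 42; x_2 = 33; x_3 = 18; x_4 = 23; x_5 = 8; x_6 = 38; x_7 = 43; x_8 = 8.
Since x_8 = x_5 = 8, the sequence is eventually periodic: after a pre-period of length 4 it cycles with period 3.
For k ≥ 5, x_k depends only on (k - 5) mod 3. (116 - 5) mod 3 = 0, so x_{116} = x_5 = 8.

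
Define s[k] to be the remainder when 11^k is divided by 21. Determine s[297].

8

We have s[0] = 1, s[1] = 11, s[2] = 16, s[3] = 8, s[4] = 4, s[5] = 2, s[6] = 1.
Since s[6] = s[0] = 1, the sequence is periodic with period 6.
(297 - 0) mod 6 = 3, so s[297] = s[3] = 8.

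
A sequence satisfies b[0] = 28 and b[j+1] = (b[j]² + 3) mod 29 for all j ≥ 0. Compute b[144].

27

We have b[0] = 28, b[1] = 4, b[2] = 19, b[3] = 16, b[4] = 27, b[5] = 7, b[6] = 23, b[7] = 10, b[8] = 16.
Since b[8] = b[3] = 16, the sequence is eventually periodic: after a pre-period of length 3 it cycles with period 5.
For j ≥ 3, b[j] depends only on (j - 3) mod 5. (144 - 3) mod 5 = 1, so b[144] = b[4] = 27.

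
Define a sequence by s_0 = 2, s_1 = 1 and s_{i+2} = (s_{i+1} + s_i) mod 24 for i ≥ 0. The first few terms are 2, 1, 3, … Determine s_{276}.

Listing terms: s_0 = 2,  s_1 = 1,  s_2 = 3,  s_3 = 4,  s_4 = 7,  s_5 = 11,  s_6 = 18,  s_7 = 5,  s_8 = 23,  s_9 = 4,  s_{10} = 3,  s_{11} = 7,  s_{12} = 10,  s_{13} = 17,  s_{14} = 3,  s_{15} = 20,  s_{16} = 23,  s_{17} = 19,  s_{18} = 18,  s_{19} = 13,  s_{20} = 7,  s_{21} = 20,  s_{22} = 3,  s_{23} = 23,  s_{24} = 2,  s_{25} = 1.
The sequence repeats with period 24.
(276 - 0) mod 24 = 12, so s_{276} = s_{12} = 10.

10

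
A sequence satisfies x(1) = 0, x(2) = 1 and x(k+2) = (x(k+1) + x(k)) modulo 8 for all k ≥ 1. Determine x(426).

5

x(1) = 0,  x(2) = 1,  x(3) = 1,  x(4) = 2,  x(5) = 3,  x(6) = 5,  x(7) = 0,  x(8) = 5,  x(9) = 5,  x(10) = 2,  x(11) = 7,  x(12) = 1,  x(13) = 0,  x(14) = 1.
The sequence repeats with period 12.
So x(426) = x(1 + ((426-1) mod 12)) = x(6) = 5.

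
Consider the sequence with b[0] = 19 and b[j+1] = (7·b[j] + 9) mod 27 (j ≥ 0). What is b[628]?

We have b[0] = 19,  b[1] = 7,  b[2] = 4,  b[3] = 10,  b[4] = 25,  b[5] = 22,  b[6] = 1,  b[7] = 16,  b[8] = 13,  b[9] = 19.
Since b[9] = b[0] = 19, the sequence is periodic with period 9.
So b[628] = b[0 + ((628-0) mod 9)] = b[7] = 16.

16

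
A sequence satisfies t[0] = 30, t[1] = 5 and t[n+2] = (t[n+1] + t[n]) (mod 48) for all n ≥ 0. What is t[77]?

19

We have t[0] = 30, t[1] = 5, t[2] = 35, t[3] = 40, t[4] = 27, t[5] = 19, t[6] = 46, t[7] = 17, t[8] = 15, t[9] = 32, t[10] = 47, t[11] = 31, t[12] = 30, t[13] = 13, t[14] = 43, t[15] = 8, t[16] = 3, t[17] = 11, t[18] = 14, t[19] = 25, t[20] = 39, t[21] = 16, t[22] = 7, t[23] = 23, t[24] = 30, t[25] = 5.
The sequence repeats with period 24.
(77 - 0) mod 24 = 5, so t[77] = t[5] = 19.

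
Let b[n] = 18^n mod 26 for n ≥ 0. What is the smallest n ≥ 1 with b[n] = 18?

1

Listing terms: b[0] = 1, b[1] = 18, b[2] = 12, b[3] = 8, b[4] = 14, b[5] = 18.
Since b[5] = b[1] = 18, the sequence is eventually periodic: after a pre-period of length 1 it cycles with period 4.
The value 18 first appears (with n ≥ 1) at b[1].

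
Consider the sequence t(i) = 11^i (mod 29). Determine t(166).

Listing terms: t(0) = 1; t(1) = 11; t(2) = 5; t(3) = 26; t(4) = 25; t(5) = 14; t(6) = 9; t(7) = 12; t(8) = 16; t(9) = 2; t(10) = 22; t(11) = 10; t(12) = 23; t(13) = 21; t(14) = 28; t(15) = 18; t(16) = 24; t(17) = 3; t(18) = 4; t(19) = 15; t(20) = 20; t(21) = 17; t(22) = 13; t(23) = 27; t(24) = 7; t(25) = 19; t(26) = 6; t(27) = 8; t(28) = 1.
Since t(28) = t(0) = 1, the sequence is periodic with period 28.
(166 - 0) mod 28 = 26, so t(166) = t(26) = 6.

6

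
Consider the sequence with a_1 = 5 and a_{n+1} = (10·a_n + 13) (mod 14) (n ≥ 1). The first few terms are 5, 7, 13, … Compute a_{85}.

5

Computing terms: a_1 = 5,  a_2 = 7,  a_3 = 13,  a_4 = 3,  a_5 = 1,  a_6 = 9,  a_7 = 5.
Since a_7 = a_1 = 5, the sequence is periodic with period 6.
So a_{85} = a_{1 + ((85-1) mod 6)} = a_1 = 5.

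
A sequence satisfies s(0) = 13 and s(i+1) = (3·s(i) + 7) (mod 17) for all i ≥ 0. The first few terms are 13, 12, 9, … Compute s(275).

Computing terms: s(0) = 13, s(1) = 12, s(2) = 9, s(3) = 0, s(4) = 7, s(5) = 11, s(6) = 6, s(7) = 8, s(8) = 14, s(9) = 15, s(10) = 1, s(11) = 10, s(12) = 3, s(13) = 16, s(14) = 4, s(15) = 2, s(16) = 13.
The sequence repeats with period 16.
(275 - 0) mod 16 = 3, so s(275) = s(3) = 0.

0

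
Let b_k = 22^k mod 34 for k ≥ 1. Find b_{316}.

Listing terms: b_1 = 22, b_2 = 8, b_3 = 6, b_4 = 30, b_5 = 14, b_6 = 2, b_7 = 10, b_8 = 16, b_9 = 12, b_{10} = 26, b_{11} = 28, b_{12} = 4, b_{13} = 20, b_{14} = 32, b_{15} = 24, b_{16} = 18, b_{17} = 22.
Since b_{17} = b_1 = 22, the sequence is periodic with period 16.
So b_{316} = b_{1 + ((316-1) mod 16)} = b_{12} = 4.

4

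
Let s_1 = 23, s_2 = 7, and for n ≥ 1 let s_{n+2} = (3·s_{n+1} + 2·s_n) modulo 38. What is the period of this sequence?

18

s_1 = 23, s_2 = 7, s_3 = 29, s_4 = 25, s_5 = 19, s_6 = 31, s_7 = 17, s_8 = 37, s_9 = 31, s_{10} = 15, s_{11} = 31, s_{12} = 9, s_{13} = 13, s_{14} = 19, s_{15} = 7, s_{16} = 21, s_{17} = 1, s_{18} = 7, s_{19} = 23, s_{20} = 7.
The sequence repeats with period 18.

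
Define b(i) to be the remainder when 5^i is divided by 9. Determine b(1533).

8

Computing terms: b(0) = 1; b(1) = 5; b(2) = 7; b(3) = 8; b(4) = 4; b(5) = 2; b(6) = 1.
Since b(6) = b(0) = 1, the sequence is periodic with period 6.
(1533 - 0) mod 6 = 3, so b(1533) = b(3) = 8.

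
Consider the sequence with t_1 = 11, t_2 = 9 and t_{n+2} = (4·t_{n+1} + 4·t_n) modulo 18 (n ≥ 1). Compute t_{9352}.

Listing terms: t_1 = 11, t_2 = 9, t_3 = 8, t_4 = 14, t_5 = 16, t_6 = 12, t_7 = 4, t_8 = 10, t_9 = 2, t_{10} = 12, t_{11} = 2, t_{12} = 2, t_{13} = 16, t_{14} = 0, t_{15} = 10, t_{16} = 4, t_{17} = 2, t_{18} = 6, t_{19} = 14, t_{20} = 8, t_{21} = 16, t_{22} = 6, t_{23} = 16, t_{24} = 16, t_{25} = 2, t_{26} = 0, t_{27} = 8, t_{28} = 14.
Since (t_{27}, t_{28}) = (t_3, t_4) = (8, 14) (two consecutive terms determine the rest), the sequence is eventually periodic: after a pre-period of length 2 it cycles with period 24.
For n ≥ 3, t_n depends only on (n - 3) mod 24. (9352 - 3) mod 24 = 13, so t_{9352} = t_{16} = 4.

4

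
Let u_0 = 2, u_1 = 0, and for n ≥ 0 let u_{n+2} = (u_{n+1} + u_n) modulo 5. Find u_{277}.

4

Listing terms: u_0 = 2, u_1 = 0, u_2 = 2, u_3 = 2, u_4 = 4, u_5 = 1, u_6 = 0, u_7 = 1, u_8 = 1, u_9 = 2, u_{10} = 3, u_{11} = 0, u_{12} = 3, u_{13} = 3, u_{14} = 1, u_{15} = 4, u_{16} = 0, u_{17} = 4, u_{18} = 4, u_{19} = 3, u_{20} = 2, u_{21} = 0.
Since (u_{20}, u_{21}) = (u_0, u_1) = (2, 0) (two consecutive terms determine the rest), the sequence is periodic with period 20.
(277 - 0) mod 20 = 17, so u_{277} = u_{17} = 4.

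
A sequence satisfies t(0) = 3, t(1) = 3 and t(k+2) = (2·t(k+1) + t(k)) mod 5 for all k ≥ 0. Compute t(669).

Computing terms: t(0) = 3, t(1) = 3, t(2) = 4, t(3) = 1, t(4) = 1, t(5) = 3, t(6) = 2, t(7) = 2, t(8) = 1, t(9) = 4, t(10) = 4, t(11) = 2, t(12) = 3, t(13) = 3.
The sequence repeats with period 12.
(669 - 0) mod 12 = 9, so t(669) = t(9) = 4.

4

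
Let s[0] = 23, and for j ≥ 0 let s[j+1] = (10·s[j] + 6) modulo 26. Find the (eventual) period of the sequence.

6

s[0] = 23; s[1] = 2; s[2] = 0; s[3] = 6; s[4] = 14; s[5] = 16; s[6] = 10; s[7] = 2.
Since s[7] = s[1] = 2, the sequence is eventually periodic: after a pre-period of length 1 it cycles with period 6.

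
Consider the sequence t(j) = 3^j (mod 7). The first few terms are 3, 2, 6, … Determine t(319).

We have t(1) = 3; t(2) = 2; t(3) = 6; t(4) = 4; t(5) = 5; t(6) = 1; t(7) = 3.
The sequence repeats with period 6.
So t(319) = t(1 + ((319-1) mod 6)) = t(1) = 3.

3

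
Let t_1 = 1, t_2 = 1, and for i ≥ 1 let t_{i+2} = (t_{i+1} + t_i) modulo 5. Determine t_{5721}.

1

Listing terms: t_1 = 1,  t_2 = 1,  t_3 = 2,  t_4 = 3,  t_5 = 0,  t_6 = 3,  t_7 = 3,  t_8 = 1,  t_9 = 4,  t_{10} = 0,  t_{11} = 4,  t_{12} = 4,  t_{13} = 3,  t_{14} = 2,  t_{15} = 0,  t_{16} = 2,  t_{17} = 2,  t_{18} = 4,  t_{19} = 1,  t_{20} = 0,  t_{21} = 1,  t_{22} = 1.
Since (t_{21}, t_{22}) = (t_1, t_2) = (1, 1) (two consecutive terms determine the rest), the sequence is periodic with period 20.
So t_{5721} = t_{1 + ((5721-1) mod 20)} = t_1 = 1.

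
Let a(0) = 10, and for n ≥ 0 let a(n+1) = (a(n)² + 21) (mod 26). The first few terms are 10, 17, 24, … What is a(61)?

9

Computing terms: a(0) = 10; a(1) = 17; a(2) = 24; a(3) = 25; a(4) = 22; a(5) = 11; a(6) = 12; a(7) = 9; a(8) = 24.
Since a(8) = a(2) = 24, the sequence is eventually periodic: after a pre-period of length 2 it cycles with period 6.
For n ≥ 2, a(n) depends only on (n - 2) mod 6. (61 - 2) mod 6 = 5, so a(61) = a(7) = 9.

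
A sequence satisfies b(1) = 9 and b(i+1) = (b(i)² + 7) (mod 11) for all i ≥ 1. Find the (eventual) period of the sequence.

Computing terms: b(1) = 9,  b(2) = 0,  b(3) = 7,  b(4) = 1,  b(5) = 8,  b(6) = 5,  b(7) = 10,  b(8) = 8.
Since b(8) = b(5) = 8, the sequence is eventually periodic: after a pre-period of length 4 it cycles with period 3.

3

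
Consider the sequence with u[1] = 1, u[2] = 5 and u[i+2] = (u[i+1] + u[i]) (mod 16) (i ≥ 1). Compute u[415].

Listing terms: u[1] = 1; u[2] = 5; u[3] = 6; u[4] = 11; u[5] = 1; u[6] = 12; u[7] = 13; u[8] = 9; u[9] = 6; u[10] = 15; u[11] = 5; u[12] = 4; u[13] = 9; u[14] = 13; u[15] = 6; u[16] = 3; u[17] = 9; u[18] = 12; u[19] = 5; u[20] = 1; u[21] = 6; u[22] = 7; u[23] = 13; u[24] = 4; u[25] = 1; u[26] = 5.
Since (u[25], u[26]) = (u[1], u[2]) = (1, 5) (two consecutive terms determine the rest), the sequence is periodic with period 24.
So u[415] = u[1 + ((415-1) mod 24)] = u[7] = 13.

13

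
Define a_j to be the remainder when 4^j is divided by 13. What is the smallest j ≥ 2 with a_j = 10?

Computing terms: a_1 = 4,  a_2 = 3,  a_3 = 12,  a_4 = 9,  a_5 = 10,  a_6 = 1,  a_7 = 4.
The sequence repeats with period 6.
The value 10 first appears (with j ≥ 2) at a_5.

5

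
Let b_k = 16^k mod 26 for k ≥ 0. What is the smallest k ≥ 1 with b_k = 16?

Listing terms: b_0 = 1; b_1 = 16; b_2 = 22; b_3 = 14; b_4 = 16.
Since b_4 = b_1 = 16, the sequence is eventually periodic: after a pre-period of length 1 it cycles with period 3.
The value 16 first appears (with k ≥ 1) at b_1.

1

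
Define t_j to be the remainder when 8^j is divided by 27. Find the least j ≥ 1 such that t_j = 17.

5

Computing terms: t_0 = 1; t_1 = 8; t_2 = 10; t_3 = 26; t_4 = 19; t_5 = 17; t_6 = 1.
Since t_6 = t_0 = 1, the sequence is periodic with period 6.
The value 17 first appears (with j ≥ 1) at t_5.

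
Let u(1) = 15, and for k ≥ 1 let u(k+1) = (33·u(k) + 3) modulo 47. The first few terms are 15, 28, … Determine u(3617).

Computing terms: u(1) = 15, u(2) = 28, u(3) = 34, u(4) = 44, u(5) = 45, u(6) = 31, u(7) = 39, u(8) = 21, u(9) = 38, u(10) = 35, u(11) = 30, u(12) = 6, u(13) = 13, u(14) = 9, u(15) = 18, u(16) = 33, u(17) = 11, u(18) = 37, u(19) = 2, u(20) = 22, u(21) = 24, u(22) = 43, u(23) = 12, u(24) = 23, u(25) = 10, u(26) = 4, u(27) = 41, u(28) = 40, u(29) = 7, u(30) = 46, u(31) = 17, u(32) = 0, u(33) = 3, u(34) = 8, u(35) = 32, u(36) = 25, u(37) = 29, u(38) = 20, u(39) = 5, u(40) = 27, u(41) = 1, u(42) = 36, u(43) = 16, u(44) = 14, u(45) = 42, u(46) = 26, u(47) = 15.
The sequence repeats with period 46.
So u(3617) = u(1 + ((3617-1) mod 46)) = u(29) = 7.

7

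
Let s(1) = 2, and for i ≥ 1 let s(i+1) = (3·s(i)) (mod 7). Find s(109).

Computing terms: s(1) = 2; s(2) = 6; s(3) = 4; s(4) = 5; s(5) = 1; s(6) = 3; s(7) = 2.
Since s(7) = s(1) = 2, the sequence is periodic with period 6.
(109 - 1) mod 6 = 0, so s(109) = s(1) = 2.

2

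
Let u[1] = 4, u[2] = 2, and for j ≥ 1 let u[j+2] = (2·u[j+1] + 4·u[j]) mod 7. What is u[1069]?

We have u[1] = 4; u[2] = 2; u[3] = 6; u[4] = 6; u[5] = 1; u[6] = 5; u[7] = 0; u[8] = 6; u[9] = 5; u[10] = 6; u[11] = 4; u[12] = 4; u[13] = 3; u[14] = 1; u[15] = 0; u[16] = 4; u[17] = 1; u[18] = 4; u[19] = 5; u[20] = 5; u[21] = 2; u[22] = 3; u[23] = 0; u[24] = 5; u[25] = 3; u[26] = 5; u[27] = 1; u[28] = 1; u[29] = 6; u[30] = 2; u[31] = 0; u[32] = 1; u[33] = 2; u[34] = 1; u[35] = 3; u[36] = 3; u[37] = 4; u[38] = 6; u[39] = 0; u[40] = 3; u[41] = 6; u[42] = 3; u[43] = 2; u[44] = 2; u[45] = 5; u[46] = 4; u[47] = 0; u[48] = 2; u[49] = 4; u[50] = 2.
Since (u[49], u[50]) = (u[1], u[2]) = (4, 2) (two consecutive terms determine the rest), the sequence is periodic with period 48.
(1069 - 1) mod 48 = 12, so u[1069] = u[13] = 3.

3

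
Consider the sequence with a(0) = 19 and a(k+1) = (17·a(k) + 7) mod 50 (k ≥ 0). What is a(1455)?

26

We have a(0) = 19,  a(1) = 30,  a(2) = 17,  a(3) = 46,  a(4) = 39,  a(5) = 20,  a(6) = 47,  a(7) = 6,  a(8) = 9,  a(9) = 10,  a(10) = 27,  a(11) = 16,  a(12) = 29,  a(13) = 0,  a(14) = 7,  a(15) = 26,  a(16) = 49,  a(17) = 40,  a(18) = 37,  a(19) = 36,  a(20) = 19.
The sequence repeats with period 20.
So a(1455) = a(0 + ((1455-0) mod 20)) = a(15) = 26.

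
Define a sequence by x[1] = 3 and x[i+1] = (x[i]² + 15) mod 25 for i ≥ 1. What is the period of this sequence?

4

Listing terms: x[1] = 3; x[2] = 24; x[3] = 16; x[4] = 21; x[5] = 6; x[6] = 1; x[7] = 16.
Since x[7] = x[3] = 16, the sequence is eventually periodic: after a pre-period of length 2 it cycles with period 4.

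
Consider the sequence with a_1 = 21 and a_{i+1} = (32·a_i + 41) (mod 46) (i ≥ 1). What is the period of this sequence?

Computing terms: a_1 = 21, a_2 = 23, a_3 = 41, a_4 = 19, a_5 = 5, a_6 = 17, a_7 = 33, a_8 = 39, a_9 = 1, a_{10} = 27, a_{11} = 31, a_{12} = 21.
The sequence repeats with period 11.

11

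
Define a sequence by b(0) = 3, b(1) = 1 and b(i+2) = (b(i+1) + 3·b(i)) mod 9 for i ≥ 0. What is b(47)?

1

Listing terms: b(0) = 3,  b(1) = 1,  b(2) = 1,  b(3) = 4,  b(4) = 7,  b(5) = 1,  b(6) = 4.
Since (b(5), b(6)) = (b(2), b(3)) = (1, 4) (two consecutive terms determine the rest), the sequence is eventually periodic: after a pre-period of length 2 it cycles with period 3.
For i ≥ 2, b(i) depends only on (i - 2) mod 3. (47 - 2) mod 3 = 0, so b(47) = b(2) = 1.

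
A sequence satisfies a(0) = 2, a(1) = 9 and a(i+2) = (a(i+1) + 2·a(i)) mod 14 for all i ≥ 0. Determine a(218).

We have a(0) = 2,  a(1) = 9,  a(2) = 13,  a(3) = 3,  a(4) = 1,  a(5) = 7,  a(6) = 9,  a(7) = 9,  a(8) = 13.
Since (a(7), a(8)) = (a(1), a(2)) = (9, 13) (two consecutive terms determine the rest), the sequence is eventually periodic: after a pre-period of length 1 it cycles with period 6.
For i ≥ 1, a(i) depends only on (i - 1) mod 6. (218 - 1) mod 6 = 1, so a(218) = a(2) = 13.

13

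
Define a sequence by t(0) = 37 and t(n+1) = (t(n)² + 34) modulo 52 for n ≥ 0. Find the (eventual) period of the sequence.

t(0) = 37, t(1) = 51, t(2) = 35, t(3) = 11, t(4) = 51.
Since t(4) = t(1) = 51, the sequence is eventually periodic: after a pre-period of length 1 it cycles with period 3.

3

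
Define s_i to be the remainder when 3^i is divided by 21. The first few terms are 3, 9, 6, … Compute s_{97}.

3

s_1 = 3; s_2 = 9; s_3 = 6; s_4 = 18; s_5 = 12; s_6 = 15; s_7 = 3.
The sequence repeats with period 6.
(97 - 1) mod 6 = 0, so s_{97} = s_1 = 3.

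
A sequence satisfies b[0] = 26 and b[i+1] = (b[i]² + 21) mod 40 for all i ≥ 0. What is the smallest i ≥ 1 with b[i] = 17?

Listing terms: b[0] = 26; b[1] = 17; b[2] = 30; b[3] = 1; b[4] = 22; b[5] = 25; b[6] = 6; b[7] = 17.
Since b[7] = b[1] = 17, the sequence is eventually periodic: after a pre-period of length 1 it cycles with period 6.
The value 17 first appears (with i ≥ 1) at b[1].

1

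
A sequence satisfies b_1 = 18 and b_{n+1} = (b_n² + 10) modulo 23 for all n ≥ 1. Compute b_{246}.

12

Listing terms: b_1 = 18; b_2 = 12; b_3 = 16; b_4 = 13; b_5 = 18.
The sequence repeats with period 4.
So b_{246} = b_{1 + ((246-1) mod 4)} = b_2 = 12.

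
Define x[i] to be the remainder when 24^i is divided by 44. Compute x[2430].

x[0] = 1; x[1] = 24; x[2] = 4; x[3] = 8; x[4] = 16; x[5] = 32; x[6] = 20; x[7] = 40; x[8] = 36; x[9] = 28; x[10] = 12; x[11] = 24.
Since x[11] = x[1] = 24, the sequence is eventually periodic: after a pre-period of length 1 it cycles with period 10.
For i ≥ 1, x[i] depends only on (i - 1) mod 10. (2430 - 1) mod 10 = 9, so x[2430] = x[10] = 12.

12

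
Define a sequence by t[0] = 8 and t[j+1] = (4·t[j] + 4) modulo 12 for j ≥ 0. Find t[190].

0

We have t[0] = 8,  t[1] = 0,  t[2] = 4,  t[3] = 8.
Since t[3] = t[0] = 8, the sequence is periodic with period 3.
So t[190] = t[0 + ((190-0) mod 3)] = t[1] = 0.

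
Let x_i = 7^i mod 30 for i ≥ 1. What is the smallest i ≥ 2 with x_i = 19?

We have x_1 = 7; x_2 = 19; x_3 = 13; x_4 = 1; x_5 = 7.
The sequence repeats with period 4.
The value 19 first appears (with i ≥ 2) at x_2.

2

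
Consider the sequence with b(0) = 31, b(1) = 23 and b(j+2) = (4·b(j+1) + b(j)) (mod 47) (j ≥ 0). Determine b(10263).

26

Listing terms: b(0) = 31,  b(1) = 23,  b(2) = 29,  b(3) = 45,  b(4) = 21,  b(5) = 35,  b(6) = 20,  b(7) = 21,  b(8) = 10,  b(9) = 14,  b(10) = 19,  b(11) = 43,  b(12) = 3,  b(13) = 8,  b(14) = 35,  b(15) = 7,  b(16) = 16,  b(17) = 24,  b(18) = 18,  b(19) = 2,  b(20) = 26,  b(21) = 12,  b(22) = 27,  b(23) = 26,  b(24) = 37,  b(25) = 33,  b(26) = 28,  b(27) = 4,  b(28) = 44,  b(29) = 39,  b(30) = 12,  b(31) = 40,  b(32) = 31,  b(33) = 23.
Since (b(32), b(33)) = (b(0), b(1)) = (31, 23) (two consecutive terms determine the rest), the sequence is periodic with period 32.
So b(10263) = b(0 + ((10263-0) mod 32)) = b(23) = 26.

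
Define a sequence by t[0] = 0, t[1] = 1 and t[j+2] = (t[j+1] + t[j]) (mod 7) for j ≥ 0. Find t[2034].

1

We have t[0] = 0; t[1] = 1; t[2] = 1; t[3] = 2; t[4] = 3; t[5] = 5; t[6] = 1; t[7] = 6; t[8] = 0; t[9] = 6; t[10] = 6; t[11] = 5; t[12] = 4; t[13] = 2; t[14] = 6; t[15] = 1; t[16] = 0; t[17] = 1.
The sequence repeats with period 16.
So t[2034] = t[0 + ((2034-0) mod 16)] = t[2] = 1.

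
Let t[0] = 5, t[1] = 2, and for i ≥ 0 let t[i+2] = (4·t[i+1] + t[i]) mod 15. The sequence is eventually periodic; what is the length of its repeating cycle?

We have t[0] = 5; t[1] = 2; t[2] = 13; t[3] = 9; t[4] = 4; t[5] = 10; t[6] = 14; t[7] = 6; t[8] = 8; t[9] = 8; t[10] = 10; t[11] = 3; t[12] = 7; t[13] = 1; t[14] = 11; t[15] = 0; t[16] = 11; t[17] = 14; t[18] = 7; t[19] = 12; t[20] = 10; t[21] = 7; t[22] = 8; t[23] = 9; t[24] = 14; t[25] = 5; t[26] = 4; t[27] = 6; t[28] = 13; t[29] = 13; t[30] = 5; t[31] = 3; t[32] = 2; t[33] = 11; t[34] = 1; t[35] = 0; t[36] = 1; t[37] = 4; t[38] = 2; t[39] = 12; t[40] = 5; t[41] = 2.
The sequence repeats with period 40.

40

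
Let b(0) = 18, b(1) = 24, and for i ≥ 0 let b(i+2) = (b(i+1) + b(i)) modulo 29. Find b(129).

Listing terms: b(0) = 18; b(1) = 24; b(2) = 13; b(3) = 8; b(4) = 21; b(5) = 0; b(6) = 21; b(7) = 21; b(8) = 13; b(9) = 5; b(10) = 18; b(11) = 23; b(12) = 12; b(13) = 6; b(14) = 18; b(15) = 24.
The sequence repeats with period 14.
So b(129) = b(0 + ((129-0) mod 14)) = b(3) = 8.

8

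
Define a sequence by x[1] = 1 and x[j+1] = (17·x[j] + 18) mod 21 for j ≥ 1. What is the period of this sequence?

We have x[1] = 1, x[2] = 14, x[3] = 4, x[4] = 2, x[5] = 10, x[6] = 20, x[7] = 1.
Since x[7] = x[1] = 1, the sequence is periodic with period 6.

6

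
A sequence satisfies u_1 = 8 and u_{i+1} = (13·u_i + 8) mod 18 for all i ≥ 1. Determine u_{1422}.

0

We have u_1 = 8, u_2 = 4, u_3 = 6, u_4 = 14, u_5 = 10, u_6 = 12, u_7 = 2, u_8 = 16, u_9 = 0, u_{10} = 8.
Since u_{10} = u_1 = 8, the sequence is periodic with period 9.
So u_{1422} = u_{1 + ((1422-1) mod 9)} = u_9 = 0.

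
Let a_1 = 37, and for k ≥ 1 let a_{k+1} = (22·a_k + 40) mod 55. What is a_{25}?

7

a_1 = 37,  a_2 = 29,  a_3 = 18,  a_4 = 51,  a_5 = 7,  a_6 = 29.
Since a_6 = a_2 = 29, the sequence is eventually periodic: after a pre-period of length 1 it cycles with period 4.
For k ≥ 2, a_k depends only on (k - 2) mod 4. (25 - 2) mod 4 = 3, so a_{25} = a_5 = 7.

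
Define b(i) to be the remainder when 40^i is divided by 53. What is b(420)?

47

We have b(1) = 40, b(2) = 10, b(3) = 29, b(4) = 47, b(5) = 25, b(6) = 46, b(7) = 38, b(8) = 36, b(9) = 9, b(10) = 42, b(11) = 37, b(12) = 49, b(13) = 52, b(14) = 13, b(15) = 43, b(16) = 24, b(17) = 6, b(18) = 28, b(19) = 7, b(20) = 15, b(21) = 17, b(22) = 44, b(23) = 11, b(24) = 16, b(25) = 4, b(26) = 1, b(27) = 40.
Since b(27) = b(1) = 40, the sequence is periodic with period 26.
(420 - 1) mod 26 = 3, so b(420) = b(4) = 47.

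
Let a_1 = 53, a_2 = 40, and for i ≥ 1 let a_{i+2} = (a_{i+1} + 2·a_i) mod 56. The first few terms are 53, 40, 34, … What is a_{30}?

Listing terms: a_1 = 53; a_2 = 40; a_3 = 34; a_4 = 2; a_5 = 14; a_6 = 18; a_7 = 46; a_8 = 26; a_9 = 6; a_{10} = 2; a_{11} = 14.
Since (a_{10}, a_{11}) = (a_4, a_5) = (2, 14) (two consecutive terms determine the rest), the sequence is eventually periodic: after a pre-period of length 3 it cycles with period 6.
For i ≥ 4, a_i depends only on (i - 4) mod 6. (30 - 4) mod 6 = 2, so a_{30} = a_6 = 18.

18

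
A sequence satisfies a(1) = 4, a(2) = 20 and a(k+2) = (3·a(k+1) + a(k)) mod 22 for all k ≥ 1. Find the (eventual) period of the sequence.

8

Listing terms: a(1) = 4; a(2) = 20; a(3) = 20; a(4) = 14; a(5) = 18; a(6) = 2; a(7) = 2; a(8) = 8; a(9) = 4; a(10) = 20.
The sequence repeats with period 8.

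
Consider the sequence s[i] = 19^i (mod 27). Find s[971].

10

Computing terms: s[0] = 1; s[1] = 19; s[2] = 10; s[3] = 1.
Since s[3] = s[0] = 1, the sequence is periodic with period 3.
So s[971] = s[0 + ((971-0) mod 3)] = s[2] = 10.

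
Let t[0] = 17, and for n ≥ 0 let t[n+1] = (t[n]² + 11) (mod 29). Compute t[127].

t[0] = 17; t[1] = 10; t[2] = 24; t[3] = 7; t[4] = 2; t[5] = 15; t[6] = 4; t[7] = 27; t[8] = 15.
Since t[8] = t[5] = 15, the sequence is eventually periodic: after a pre-period of length 5 it cycles with period 3.
For n ≥ 5, t[n] depends only on (n - 5) mod 3. (127 - 5) mod 3 = 2, so t[127] = t[7] = 27.

27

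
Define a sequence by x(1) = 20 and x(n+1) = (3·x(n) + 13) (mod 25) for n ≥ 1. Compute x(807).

We have x(1) = 20, x(2) = 23, x(3) = 7, x(4) = 9, x(5) = 15, x(6) = 8, x(7) = 12, x(8) = 24, x(9) = 10, x(10) = 18, x(11) = 17, x(12) = 14, x(13) = 5, x(14) = 3, x(15) = 22, x(16) = 4, x(17) = 0, x(18) = 13, x(19) = 2, x(20) = 19, x(21) = 20.
Since x(21) = x(1) = 20, the sequence is periodic with period 20.
So x(807) = x(1 + ((807-1) mod 20)) = x(7) = 12.

12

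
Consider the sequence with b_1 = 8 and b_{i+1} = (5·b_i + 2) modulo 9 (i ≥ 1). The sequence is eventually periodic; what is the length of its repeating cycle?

Computing terms: b_1 = 8; b_2 = 6; b_3 = 5; b_4 = 0; b_5 = 2; b_6 = 3; b_7 = 8.
The sequence repeats with period 6.

6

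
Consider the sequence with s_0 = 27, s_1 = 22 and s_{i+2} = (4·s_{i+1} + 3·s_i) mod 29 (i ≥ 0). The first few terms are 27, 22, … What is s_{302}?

Listing terms: s_0 = 27; s_1 = 22; s_2 = 24; s_3 = 17; s_4 = 24; s_5 = 2; s_6 = 22; s_7 = 7; s_8 = 7; s_9 = 20; s_{10} = 14; s_{11} = 0; s_{12} = 13; s_{13} = 23; s_{14} = 15; s_{15} = 13; s_{16} = 10; s_{17} = 21; s_{18} = 27; s_{19} = 26; s_{20} = 11; s_{21} = 6; s_{22} = 28; s_{23} = 14; s_{24} = 24; s_{25} = 22; s_{26} = 15; s_{27} = 10; s_{28} = 27; s_{29} = 22.
Since (s_{28}, s_{29}) = (s_0, s_1) = (27, 22) (two consecutive terms determine the rest), the sequence is periodic with period 28.
So s_{302} = s_{0 + ((302-0) mod 28)} = s_{22} = 28.

28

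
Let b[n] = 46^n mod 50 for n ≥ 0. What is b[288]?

36

b[0] = 1, b[1] = 46, b[2] = 16, b[3] = 36, b[4] = 6, b[5] = 26, b[6] = 46.
Since b[6] = b[1] = 46, the sequence is eventually periodic: after a pre-period of length 1 it cycles with period 5.
For n ≥ 1, b[n] depends only on (n - 1) mod 5. (288 - 1) mod 5 = 2, so b[288] = b[3] = 36.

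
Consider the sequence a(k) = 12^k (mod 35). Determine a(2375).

Listing terms: a(1) = 12, a(2) = 4, a(3) = 13, a(4) = 16, a(5) = 17, a(6) = 29, a(7) = 33, a(8) = 11, a(9) = 27, a(10) = 9, a(11) = 3, a(12) = 1, a(13) = 12.
The sequence repeats with period 12.
So a(2375) = a(1 + ((2375-1) mod 12)) = a(11) = 3.

3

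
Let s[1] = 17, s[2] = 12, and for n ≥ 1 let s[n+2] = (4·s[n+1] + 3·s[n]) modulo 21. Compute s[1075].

Listing terms: s[1] = 17, s[2] = 12, s[3] = 15, s[4] = 12, s[5] = 9, s[6] = 9, s[7] = 0, s[8] = 6, s[9] = 3, s[10] = 9, s[11] = 3, s[12] = 18, s[13] = 18, s[14] = 0, s[15] = 12, s[16] = 6, s[17] = 18, s[18] = 6, s[19] = 15, s[20] = 15, s[21] = 0, s[22] = 3, s[23] = 12, s[24] = 15.
Since (s[23], s[24]) = (s[2], s[3]) = (12, 15) (two consecutive terms determine the rest), the sequence is eventually periodic: after a pre-period of length 1 it cycles with period 21.
For n ≥ 2, s[n] depends only on (n - 2) mod 21. (1075 - 2) mod 21 = 2, so s[1075] = s[4] = 12.

12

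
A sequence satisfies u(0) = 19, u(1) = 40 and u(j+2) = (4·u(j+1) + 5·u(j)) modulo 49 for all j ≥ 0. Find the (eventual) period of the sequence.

Listing terms: u(0) = 19,  u(1) = 40,  u(2) = 10,  u(3) = 44,  u(4) = 30,  u(5) = 46,  u(6) = 40,  u(7) = 47,  u(8) = 45,  u(9) = 23,  u(10) = 23,  u(11) = 11,  u(12) = 12,  u(13) = 5,  u(14) = 31,  u(15) = 2,  u(16) = 16,  u(17) = 25,  u(18) = 33,  u(19) = 12,  u(20) = 17,  u(21) = 30,  u(22) = 9,  u(23) = 39,  u(24) = 5,  u(25) = 19,  u(26) = 3,  u(27) = 9,  u(28) = 2,  u(29) = 4,  u(30) = 26,  u(31) = 26,  u(32) = 38,  u(33) = 37,  u(34) = 44,  u(35) = 18,  u(36) = 47,  u(37) = 33,  u(38) = 24,  u(39) = 16,  u(40) = 37,  u(41) = 32,  u(42) = 19,  u(43) = 40.
Since (u(42), u(43)) = (u(0), u(1)) = (19, 40) (two consecutive terms determine the rest), the sequence is periodic with period 42.

42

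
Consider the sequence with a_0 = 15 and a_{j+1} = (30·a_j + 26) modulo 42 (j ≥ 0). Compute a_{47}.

26

Listing terms: a_0 = 15,  a_1 = 14,  a_2 = 26,  a_3 = 8,  a_4 = 14.
Since a_4 = a_1 = 14, the sequence is eventually periodic: after a pre-period of length 1 it cycles with period 3.
For j ≥ 1, a_j depends only on (j - 1) mod 3. (47 - 1) mod 3 = 1, so a_{47} = a_2 = 26.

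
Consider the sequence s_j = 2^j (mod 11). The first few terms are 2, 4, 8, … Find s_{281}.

2

We have s_1 = 2; s_2 = 4; s_3 = 8; s_4 = 5; s_5 = 10; s_6 = 9; s_7 = 7; s_8 = 3; s_9 = 6; s_{10} = 1; s_{11} = 2.
Since s_{11} = s_1 = 2, the sequence is periodic with period 10.
(281 - 1) mod 10 = 0, so s_{281} = s_1 = 2.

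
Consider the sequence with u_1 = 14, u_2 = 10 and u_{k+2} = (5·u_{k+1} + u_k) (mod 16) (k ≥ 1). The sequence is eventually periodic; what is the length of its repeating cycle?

We have u_1 = 14; u_2 = 10; u_3 = 0; u_4 = 10; u_5 = 2; u_6 = 4; u_7 = 6; u_8 = 2; u_9 = 0; u_{10} = 2; u_{11} = 10; u_{12} = 4; u_{13} = 14; u_{14} = 10.
The sequence repeats with period 12.

12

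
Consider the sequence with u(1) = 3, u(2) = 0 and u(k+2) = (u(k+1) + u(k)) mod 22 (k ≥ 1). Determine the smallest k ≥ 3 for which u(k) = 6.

We have u(1) = 3,  u(2) = 0,  u(3) = 3,  u(4) = 3,  u(5) = 6,  u(6) = 9,  u(7) = 15,  u(8) = 2,  u(9) = 17,  u(10) = 19,  u(11) = 14,  u(12) = 11,  u(13) = 3,  u(14) = 14,  u(15) = 17,  u(16) = 9,  u(17) = 4,  u(18) = 13,  u(19) = 17,  u(20) = 8,  u(21) = 3,  u(22) = 11,  u(23) = 14,  u(24) = 3,  u(25) = 17,  u(26) = 20,  u(27) = 15,  u(28) = 13,  u(29) = 6,  u(30) = 19,  u(31) = 3,  u(32) = 0.
The sequence repeats with period 30.
The value 6 first appears (with k ≥ 3) at u(5).

5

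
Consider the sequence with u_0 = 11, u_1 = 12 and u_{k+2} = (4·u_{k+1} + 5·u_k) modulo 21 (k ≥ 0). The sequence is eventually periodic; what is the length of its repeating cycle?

6

Listing terms: u_0 = 11; u_1 = 12; u_2 = 19; u_3 = 10; u_4 = 9; u_5 = 2; u_6 = 11; u_7 = 12.
Since (u_6, u_7) = (u_0, u_1) = (11, 12) (two consecutive terms determine the rest), the sequence is periodic with period 6.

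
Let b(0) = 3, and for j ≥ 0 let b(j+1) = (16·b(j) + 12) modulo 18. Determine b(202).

We have b(0) = 3,  b(1) = 6,  b(2) = 0,  b(3) = 12,  b(4) = 6.
Since b(4) = b(1) = 6, the sequence is eventually periodic: after a pre-period of length 1 it cycles with period 3.
For j ≥ 1, b(j) depends only on (j - 1) mod 3. (202 - 1) mod 3 = 0, so b(202) = b(1) = 6.

6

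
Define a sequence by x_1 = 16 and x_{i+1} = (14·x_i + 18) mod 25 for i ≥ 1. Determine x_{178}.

We have x_1 = 16; x_2 = 17; x_3 = 6; x_4 = 2; x_5 = 21; x_6 = 12; x_7 = 11; x_8 = 22; x_9 = 1; x_{10} = 7; x_{11} = 16.
The sequence repeats with period 10.
(178 - 1) mod 10 = 7, so x_{178} = x_8 = 22.

22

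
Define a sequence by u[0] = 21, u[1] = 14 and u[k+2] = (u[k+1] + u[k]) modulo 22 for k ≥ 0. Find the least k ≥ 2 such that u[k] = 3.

Listing terms: u[0] = 21; u[1] = 14; u[2] = 13; u[3] = 5; u[4] = 18; u[5] = 1; u[6] = 19; u[7] = 20; u[8] = 17; u[9] = 15; u[10] = 10; u[11] = 3; u[12] = 13; u[13] = 16; u[14] = 7; u[15] = 1; u[16] = 8; u[17] = 9; u[18] = 17; u[19] = 4; u[20] = 21; u[21] = 3; u[22] = 2; u[23] = 5; u[24] = 7; u[25] = 12; u[26] = 19; u[27] = 9; u[28] = 6; u[29] = 15; u[30] = 21; u[31] = 14.
Since (u[30], u[31]) = (u[0], u[1]) = (21, 14) (two consecutive terms determine the rest), the sequence is periodic with period 30.
The value 3 first appears (with k ≥ 2) at u[11].

11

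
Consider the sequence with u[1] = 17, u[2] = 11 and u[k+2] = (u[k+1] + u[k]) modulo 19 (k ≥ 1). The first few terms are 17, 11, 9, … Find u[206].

Listing terms: u[1] = 17, u[2] = 11, u[3] = 9, u[4] = 1, u[5] = 10, u[6] = 11, u[7] = 2, u[8] = 13, u[9] = 15, u[10] = 9, u[11] = 5, u[12] = 14, u[13] = 0, u[14] = 14, u[15] = 14, u[16] = 9, u[17] = 4, u[18] = 13, u[19] = 17, u[20] = 11.
The sequence repeats with period 18.
(206 - 1) mod 18 = 7, so u[206] = u[8] = 13.

13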